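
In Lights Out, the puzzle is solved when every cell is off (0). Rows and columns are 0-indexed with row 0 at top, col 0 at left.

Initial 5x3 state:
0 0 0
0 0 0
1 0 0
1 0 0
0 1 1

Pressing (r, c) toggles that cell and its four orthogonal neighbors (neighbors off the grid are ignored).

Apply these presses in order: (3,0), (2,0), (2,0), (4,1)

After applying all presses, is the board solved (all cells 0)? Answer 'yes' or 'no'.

Answer: yes

Derivation:
After press 1 at (3,0):
0 0 0
0 0 0
0 0 0
0 1 0
1 1 1

After press 2 at (2,0):
0 0 0
1 0 0
1 1 0
1 1 0
1 1 1

After press 3 at (2,0):
0 0 0
0 0 0
0 0 0
0 1 0
1 1 1

After press 4 at (4,1):
0 0 0
0 0 0
0 0 0
0 0 0
0 0 0

Lights still on: 0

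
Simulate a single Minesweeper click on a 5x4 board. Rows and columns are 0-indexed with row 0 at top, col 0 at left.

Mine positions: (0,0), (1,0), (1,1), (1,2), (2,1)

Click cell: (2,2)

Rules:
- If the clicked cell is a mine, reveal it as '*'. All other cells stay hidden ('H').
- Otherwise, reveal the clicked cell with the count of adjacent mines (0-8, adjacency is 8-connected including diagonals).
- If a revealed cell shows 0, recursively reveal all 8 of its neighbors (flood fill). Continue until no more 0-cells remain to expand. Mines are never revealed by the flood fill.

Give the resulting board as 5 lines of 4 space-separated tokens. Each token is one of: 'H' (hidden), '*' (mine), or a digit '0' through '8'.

H H H H
H H H H
H H 3 H
H H H H
H H H H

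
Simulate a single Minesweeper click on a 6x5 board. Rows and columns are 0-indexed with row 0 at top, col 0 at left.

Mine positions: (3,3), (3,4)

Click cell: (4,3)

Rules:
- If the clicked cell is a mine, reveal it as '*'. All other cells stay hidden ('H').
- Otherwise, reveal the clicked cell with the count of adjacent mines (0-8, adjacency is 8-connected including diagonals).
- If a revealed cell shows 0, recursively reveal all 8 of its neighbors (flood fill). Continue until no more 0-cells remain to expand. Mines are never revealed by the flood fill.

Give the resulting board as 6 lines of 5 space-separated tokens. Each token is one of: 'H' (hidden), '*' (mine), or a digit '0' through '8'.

H H H H H
H H H H H
H H H H H
H H H H H
H H H 2 H
H H H H H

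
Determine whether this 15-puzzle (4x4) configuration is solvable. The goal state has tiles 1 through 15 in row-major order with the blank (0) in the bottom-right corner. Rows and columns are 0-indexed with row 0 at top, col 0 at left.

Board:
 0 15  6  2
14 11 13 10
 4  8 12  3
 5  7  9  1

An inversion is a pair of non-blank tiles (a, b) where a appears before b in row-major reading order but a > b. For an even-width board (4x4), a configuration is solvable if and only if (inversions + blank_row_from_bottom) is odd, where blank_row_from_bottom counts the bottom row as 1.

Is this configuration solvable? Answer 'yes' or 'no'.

Inversions: 70
Blank is in row 0 (0-indexed from top), which is row 4 counting from the bottom (bottom = 1).
70 + 4 = 74, which is even, so the puzzle is not solvable.

Answer: no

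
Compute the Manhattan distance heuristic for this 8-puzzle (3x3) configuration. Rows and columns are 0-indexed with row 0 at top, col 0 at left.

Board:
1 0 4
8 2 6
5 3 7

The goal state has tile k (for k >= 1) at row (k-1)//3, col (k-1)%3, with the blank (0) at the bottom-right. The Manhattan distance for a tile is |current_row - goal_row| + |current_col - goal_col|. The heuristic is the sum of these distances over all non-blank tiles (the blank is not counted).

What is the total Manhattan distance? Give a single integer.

Answer: 13

Derivation:
Tile 1: (0,0)->(0,0) = 0
Tile 4: (0,2)->(1,0) = 3
Tile 8: (1,0)->(2,1) = 2
Tile 2: (1,1)->(0,1) = 1
Tile 6: (1,2)->(1,2) = 0
Tile 5: (2,0)->(1,1) = 2
Tile 3: (2,1)->(0,2) = 3
Tile 7: (2,2)->(2,0) = 2
Sum: 0 + 3 + 2 + 1 + 0 + 2 + 3 + 2 = 13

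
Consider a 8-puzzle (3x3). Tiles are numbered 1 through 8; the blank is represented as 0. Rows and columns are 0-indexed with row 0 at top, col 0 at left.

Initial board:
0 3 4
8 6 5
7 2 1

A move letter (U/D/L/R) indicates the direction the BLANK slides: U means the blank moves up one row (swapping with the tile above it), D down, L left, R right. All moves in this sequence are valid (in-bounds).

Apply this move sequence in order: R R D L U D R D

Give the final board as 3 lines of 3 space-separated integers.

After move 1 (R):
3 0 4
8 6 5
7 2 1

After move 2 (R):
3 4 0
8 6 5
7 2 1

After move 3 (D):
3 4 5
8 6 0
7 2 1

After move 4 (L):
3 4 5
8 0 6
7 2 1

After move 5 (U):
3 0 5
8 4 6
7 2 1

After move 6 (D):
3 4 5
8 0 6
7 2 1

After move 7 (R):
3 4 5
8 6 0
7 2 1

After move 8 (D):
3 4 5
8 6 1
7 2 0

Answer: 3 4 5
8 6 1
7 2 0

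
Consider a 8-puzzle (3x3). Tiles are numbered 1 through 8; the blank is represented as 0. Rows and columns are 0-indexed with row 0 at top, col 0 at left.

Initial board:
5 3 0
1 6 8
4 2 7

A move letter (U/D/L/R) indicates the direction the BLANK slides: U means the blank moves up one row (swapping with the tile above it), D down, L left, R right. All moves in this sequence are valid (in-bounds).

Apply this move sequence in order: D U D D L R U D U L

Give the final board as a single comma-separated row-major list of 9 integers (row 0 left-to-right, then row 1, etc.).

After move 1 (D):
5 3 8
1 6 0
4 2 7

After move 2 (U):
5 3 0
1 6 8
4 2 7

After move 3 (D):
5 3 8
1 6 0
4 2 7

After move 4 (D):
5 3 8
1 6 7
4 2 0

After move 5 (L):
5 3 8
1 6 7
4 0 2

After move 6 (R):
5 3 8
1 6 7
4 2 0

After move 7 (U):
5 3 8
1 6 0
4 2 7

After move 8 (D):
5 3 8
1 6 7
4 2 0

After move 9 (U):
5 3 8
1 6 0
4 2 7

After move 10 (L):
5 3 8
1 0 6
4 2 7

Answer: 5, 3, 8, 1, 0, 6, 4, 2, 7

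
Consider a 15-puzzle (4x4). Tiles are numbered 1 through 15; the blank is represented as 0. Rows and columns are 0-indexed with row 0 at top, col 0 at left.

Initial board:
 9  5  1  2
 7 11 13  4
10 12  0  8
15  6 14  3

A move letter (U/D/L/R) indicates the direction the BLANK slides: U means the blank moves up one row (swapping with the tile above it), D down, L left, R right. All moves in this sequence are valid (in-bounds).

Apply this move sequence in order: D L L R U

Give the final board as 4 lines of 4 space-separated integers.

After move 1 (D):
 9  5  1  2
 7 11 13  4
10 12 14  8
15  6  0  3

After move 2 (L):
 9  5  1  2
 7 11 13  4
10 12 14  8
15  0  6  3

After move 3 (L):
 9  5  1  2
 7 11 13  4
10 12 14  8
 0 15  6  3

After move 4 (R):
 9  5  1  2
 7 11 13  4
10 12 14  8
15  0  6  3

After move 5 (U):
 9  5  1  2
 7 11 13  4
10  0 14  8
15 12  6  3

Answer:  9  5  1  2
 7 11 13  4
10  0 14  8
15 12  6  3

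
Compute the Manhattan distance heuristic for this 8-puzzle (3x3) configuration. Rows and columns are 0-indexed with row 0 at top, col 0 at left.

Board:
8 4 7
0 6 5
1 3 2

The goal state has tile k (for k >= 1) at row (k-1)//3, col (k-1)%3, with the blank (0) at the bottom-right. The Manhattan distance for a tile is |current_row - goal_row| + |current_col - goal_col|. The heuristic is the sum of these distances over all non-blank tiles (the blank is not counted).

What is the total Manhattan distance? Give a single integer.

Tile 8: (0,0)->(2,1) = 3
Tile 4: (0,1)->(1,0) = 2
Tile 7: (0,2)->(2,0) = 4
Tile 6: (1,1)->(1,2) = 1
Tile 5: (1,2)->(1,1) = 1
Tile 1: (2,0)->(0,0) = 2
Tile 3: (2,1)->(0,2) = 3
Tile 2: (2,2)->(0,1) = 3
Sum: 3 + 2 + 4 + 1 + 1 + 2 + 3 + 3 = 19

Answer: 19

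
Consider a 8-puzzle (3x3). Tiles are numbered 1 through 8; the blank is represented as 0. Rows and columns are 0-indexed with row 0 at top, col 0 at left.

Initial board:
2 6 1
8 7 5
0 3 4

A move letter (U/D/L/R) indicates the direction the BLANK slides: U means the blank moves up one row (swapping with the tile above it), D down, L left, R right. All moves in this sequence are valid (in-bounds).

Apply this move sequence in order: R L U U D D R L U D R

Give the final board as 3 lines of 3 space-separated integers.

Answer: 2 6 1
8 7 5
3 0 4

Derivation:
After move 1 (R):
2 6 1
8 7 5
3 0 4

After move 2 (L):
2 6 1
8 7 5
0 3 4

After move 3 (U):
2 6 1
0 7 5
8 3 4

After move 4 (U):
0 6 1
2 7 5
8 3 4

After move 5 (D):
2 6 1
0 7 5
8 3 4

After move 6 (D):
2 6 1
8 7 5
0 3 4

After move 7 (R):
2 6 1
8 7 5
3 0 4

After move 8 (L):
2 6 1
8 7 5
0 3 4

After move 9 (U):
2 6 1
0 7 5
8 3 4

After move 10 (D):
2 6 1
8 7 5
0 3 4

After move 11 (R):
2 6 1
8 7 5
3 0 4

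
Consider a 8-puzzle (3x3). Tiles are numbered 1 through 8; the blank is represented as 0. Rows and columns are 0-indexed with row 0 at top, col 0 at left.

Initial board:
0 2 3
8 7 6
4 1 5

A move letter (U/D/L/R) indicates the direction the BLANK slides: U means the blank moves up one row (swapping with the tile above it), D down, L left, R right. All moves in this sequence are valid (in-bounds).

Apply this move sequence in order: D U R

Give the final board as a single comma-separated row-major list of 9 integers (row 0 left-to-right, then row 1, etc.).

After move 1 (D):
8 2 3
0 7 6
4 1 5

After move 2 (U):
0 2 3
8 7 6
4 1 5

After move 3 (R):
2 0 3
8 7 6
4 1 5

Answer: 2, 0, 3, 8, 7, 6, 4, 1, 5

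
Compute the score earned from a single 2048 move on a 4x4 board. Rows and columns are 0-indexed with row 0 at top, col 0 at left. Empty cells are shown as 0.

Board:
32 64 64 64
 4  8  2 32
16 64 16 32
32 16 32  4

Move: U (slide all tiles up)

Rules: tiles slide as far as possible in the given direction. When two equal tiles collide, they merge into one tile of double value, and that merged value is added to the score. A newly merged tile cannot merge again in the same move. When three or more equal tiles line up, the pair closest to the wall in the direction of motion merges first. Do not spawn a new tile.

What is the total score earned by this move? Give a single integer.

Answer: 64

Derivation:
Slide up:
col 0: [32, 4, 16, 32] -> [32, 4, 16, 32]  score +0 (running 0)
col 1: [64, 8, 64, 16] -> [64, 8, 64, 16]  score +0 (running 0)
col 2: [64, 2, 16, 32] -> [64, 2, 16, 32]  score +0 (running 0)
col 3: [64, 32, 32, 4] -> [64, 64, 4, 0]  score +64 (running 64)
Board after move:
32 64 64 64
 4  8  2 64
16 64 16  4
32 16 32  0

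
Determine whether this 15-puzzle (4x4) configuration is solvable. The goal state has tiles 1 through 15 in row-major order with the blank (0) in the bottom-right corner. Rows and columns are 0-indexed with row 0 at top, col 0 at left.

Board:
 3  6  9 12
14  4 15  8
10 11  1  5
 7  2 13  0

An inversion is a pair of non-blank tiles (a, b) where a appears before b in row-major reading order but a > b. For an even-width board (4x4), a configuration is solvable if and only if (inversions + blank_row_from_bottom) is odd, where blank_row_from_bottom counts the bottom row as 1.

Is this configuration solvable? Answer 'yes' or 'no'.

Answer: no

Derivation:
Inversions: 53
Blank is in row 3 (0-indexed from top), which is row 1 counting from the bottom (bottom = 1).
53 + 1 = 54, which is even, so the puzzle is not solvable.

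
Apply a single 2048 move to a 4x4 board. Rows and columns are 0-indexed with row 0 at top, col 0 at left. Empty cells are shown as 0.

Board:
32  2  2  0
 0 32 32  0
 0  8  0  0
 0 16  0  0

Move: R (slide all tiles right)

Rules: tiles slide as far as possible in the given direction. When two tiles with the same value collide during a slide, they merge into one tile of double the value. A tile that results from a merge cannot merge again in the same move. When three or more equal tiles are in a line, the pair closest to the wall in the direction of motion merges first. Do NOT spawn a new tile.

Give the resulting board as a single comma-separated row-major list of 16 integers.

Slide right:
row 0: [32, 2, 2, 0] -> [0, 0, 32, 4]
row 1: [0, 32, 32, 0] -> [0, 0, 0, 64]
row 2: [0, 8, 0, 0] -> [0, 0, 0, 8]
row 3: [0, 16, 0, 0] -> [0, 0, 0, 16]

Answer: 0, 0, 32, 4, 0, 0, 0, 64, 0, 0, 0, 8, 0, 0, 0, 16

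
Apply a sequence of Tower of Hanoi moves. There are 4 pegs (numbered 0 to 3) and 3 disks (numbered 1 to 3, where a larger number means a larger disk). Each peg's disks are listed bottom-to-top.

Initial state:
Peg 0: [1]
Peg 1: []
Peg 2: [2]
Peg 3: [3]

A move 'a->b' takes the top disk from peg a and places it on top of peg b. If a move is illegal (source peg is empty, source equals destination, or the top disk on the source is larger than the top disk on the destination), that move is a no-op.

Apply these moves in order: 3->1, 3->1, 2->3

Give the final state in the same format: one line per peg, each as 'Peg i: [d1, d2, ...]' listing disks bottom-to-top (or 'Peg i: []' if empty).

After move 1 (3->1):
Peg 0: [1]
Peg 1: [3]
Peg 2: [2]
Peg 3: []

After move 2 (3->1):
Peg 0: [1]
Peg 1: [3]
Peg 2: [2]
Peg 3: []

After move 3 (2->3):
Peg 0: [1]
Peg 1: [3]
Peg 2: []
Peg 3: [2]

Answer: Peg 0: [1]
Peg 1: [3]
Peg 2: []
Peg 3: [2]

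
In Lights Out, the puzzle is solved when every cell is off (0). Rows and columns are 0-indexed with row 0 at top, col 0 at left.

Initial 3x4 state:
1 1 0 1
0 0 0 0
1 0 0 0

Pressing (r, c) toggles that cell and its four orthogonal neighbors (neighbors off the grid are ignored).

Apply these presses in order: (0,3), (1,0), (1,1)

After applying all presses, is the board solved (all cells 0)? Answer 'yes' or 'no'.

After press 1 at (0,3):
1 1 1 0
0 0 0 1
1 0 0 0

After press 2 at (1,0):
0 1 1 0
1 1 0 1
0 0 0 0

After press 3 at (1,1):
0 0 1 0
0 0 1 1
0 1 0 0

Lights still on: 4

Answer: no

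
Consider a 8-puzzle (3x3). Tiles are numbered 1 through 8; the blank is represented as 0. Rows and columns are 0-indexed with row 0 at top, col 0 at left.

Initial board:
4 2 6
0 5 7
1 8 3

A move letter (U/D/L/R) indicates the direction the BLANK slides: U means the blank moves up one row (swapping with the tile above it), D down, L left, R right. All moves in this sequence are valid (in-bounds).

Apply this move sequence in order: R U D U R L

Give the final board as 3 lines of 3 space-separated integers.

After move 1 (R):
4 2 6
5 0 7
1 8 3

After move 2 (U):
4 0 6
5 2 7
1 8 3

After move 3 (D):
4 2 6
5 0 7
1 8 3

After move 4 (U):
4 0 6
5 2 7
1 8 3

After move 5 (R):
4 6 0
5 2 7
1 8 3

After move 6 (L):
4 0 6
5 2 7
1 8 3

Answer: 4 0 6
5 2 7
1 8 3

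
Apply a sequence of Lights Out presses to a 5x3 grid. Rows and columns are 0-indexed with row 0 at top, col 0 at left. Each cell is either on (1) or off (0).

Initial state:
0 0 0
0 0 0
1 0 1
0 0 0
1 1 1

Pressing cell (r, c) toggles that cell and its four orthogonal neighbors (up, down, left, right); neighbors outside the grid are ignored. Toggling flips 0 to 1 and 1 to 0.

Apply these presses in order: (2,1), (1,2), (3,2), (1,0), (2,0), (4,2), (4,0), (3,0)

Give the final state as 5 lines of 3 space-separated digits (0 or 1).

After press 1 at (2,1):
0 0 0
0 1 0
0 1 0
0 1 0
1 1 1

After press 2 at (1,2):
0 0 1
0 0 1
0 1 1
0 1 0
1 1 1

After press 3 at (3,2):
0 0 1
0 0 1
0 1 0
0 0 1
1 1 0

After press 4 at (1,0):
1 0 1
1 1 1
1 1 0
0 0 1
1 1 0

After press 5 at (2,0):
1 0 1
0 1 1
0 0 0
1 0 1
1 1 0

After press 6 at (4,2):
1 0 1
0 1 1
0 0 0
1 0 0
1 0 1

After press 7 at (4,0):
1 0 1
0 1 1
0 0 0
0 0 0
0 1 1

After press 8 at (3,0):
1 0 1
0 1 1
1 0 0
1 1 0
1 1 1

Answer: 1 0 1
0 1 1
1 0 0
1 1 0
1 1 1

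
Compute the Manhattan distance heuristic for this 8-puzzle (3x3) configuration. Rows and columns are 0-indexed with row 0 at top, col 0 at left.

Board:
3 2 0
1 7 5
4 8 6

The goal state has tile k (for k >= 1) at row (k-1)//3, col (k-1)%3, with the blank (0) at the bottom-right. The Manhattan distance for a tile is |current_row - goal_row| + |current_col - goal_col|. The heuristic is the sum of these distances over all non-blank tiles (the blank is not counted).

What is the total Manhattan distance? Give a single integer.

Tile 3: at (0,0), goal (0,2), distance |0-0|+|0-2| = 2
Tile 2: at (0,1), goal (0,1), distance |0-0|+|1-1| = 0
Tile 1: at (1,0), goal (0,0), distance |1-0|+|0-0| = 1
Tile 7: at (1,1), goal (2,0), distance |1-2|+|1-0| = 2
Tile 5: at (1,2), goal (1,1), distance |1-1|+|2-1| = 1
Tile 4: at (2,0), goal (1,0), distance |2-1|+|0-0| = 1
Tile 8: at (2,1), goal (2,1), distance |2-2|+|1-1| = 0
Tile 6: at (2,2), goal (1,2), distance |2-1|+|2-2| = 1
Sum: 2 + 0 + 1 + 2 + 1 + 1 + 0 + 1 = 8

Answer: 8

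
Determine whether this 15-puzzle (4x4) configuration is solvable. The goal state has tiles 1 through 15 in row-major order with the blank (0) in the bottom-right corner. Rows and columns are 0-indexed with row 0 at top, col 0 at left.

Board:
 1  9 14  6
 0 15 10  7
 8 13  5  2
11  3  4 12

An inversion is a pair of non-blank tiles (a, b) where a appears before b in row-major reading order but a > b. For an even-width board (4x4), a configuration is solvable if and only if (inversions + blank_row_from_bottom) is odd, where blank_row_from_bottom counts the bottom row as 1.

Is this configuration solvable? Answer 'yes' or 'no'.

Answer: no

Derivation:
Inversions: 57
Blank is in row 1 (0-indexed from top), which is row 3 counting from the bottom (bottom = 1).
57 + 3 = 60, which is even, so the puzzle is not solvable.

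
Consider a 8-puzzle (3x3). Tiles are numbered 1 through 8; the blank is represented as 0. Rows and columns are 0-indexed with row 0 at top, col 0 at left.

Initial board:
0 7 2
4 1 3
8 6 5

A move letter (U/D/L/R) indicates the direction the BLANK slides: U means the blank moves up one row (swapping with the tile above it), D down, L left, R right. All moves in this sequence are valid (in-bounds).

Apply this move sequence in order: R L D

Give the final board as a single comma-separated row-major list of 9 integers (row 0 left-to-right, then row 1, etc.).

After move 1 (R):
7 0 2
4 1 3
8 6 5

After move 2 (L):
0 7 2
4 1 3
8 6 5

After move 3 (D):
4 7 2
0 1 3
8 6 5

Answer: 4, 7, 2, 0, 1, 3, 8, 6, 5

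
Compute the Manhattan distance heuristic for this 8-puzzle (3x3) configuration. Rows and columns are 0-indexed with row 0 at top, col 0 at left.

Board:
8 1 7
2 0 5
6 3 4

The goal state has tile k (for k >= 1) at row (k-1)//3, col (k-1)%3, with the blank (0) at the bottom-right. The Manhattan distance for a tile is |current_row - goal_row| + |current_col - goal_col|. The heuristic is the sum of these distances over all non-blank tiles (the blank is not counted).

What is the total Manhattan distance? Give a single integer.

Answer: 20

Derivation:
Tile 8: at (0,0), goal (2,1), distance |0-2|+|0-1| = 3
Tile 1: at (0,1), goal (0,0), distance |0-0|+|1-0| = 1
Tile 7: at (0,2), goal (2,0), distance |0-2|+|2-0| = 4
Tile 2: at (1,0), goal (0,1), distance |1-0|+|0-1| = 2
Tile 5: at (1,2), goal (1,1), distance |1-1|+|2-1| = 1
Tile 6: at (2,0), goal (1,2), distance |2-1|+|0-2| = 3
Tile 3: at (2,1), goal (0,2), distance |2-0|+|1-2| = 3
Tile 4: at (2,2), goal (1,0), distance |2-1|+|2-0| = 3
Sum: 3 + 1 + 4 + 2 + 1 + 3 + 3 + 3 = 20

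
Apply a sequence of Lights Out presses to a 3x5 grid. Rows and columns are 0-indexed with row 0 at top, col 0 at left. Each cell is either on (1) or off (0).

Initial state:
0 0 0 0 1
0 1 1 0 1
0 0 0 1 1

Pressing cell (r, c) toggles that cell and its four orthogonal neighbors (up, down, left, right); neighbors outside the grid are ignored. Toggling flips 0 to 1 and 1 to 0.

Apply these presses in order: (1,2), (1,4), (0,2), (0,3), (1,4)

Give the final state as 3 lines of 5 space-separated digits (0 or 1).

Answer: 0 1 1 0 0
0 0 1 0 1
0 0 1 1 1

Derivation:
After press 1 at (1,2):
0 0 1 0 1
0 0 0 1 1
0 0 1 1 1

After press 2 at (1,4):
0 0 1 0 0
0 0 0 0 0
0 0 1 1 0

After press 3 at (0,2):
0 1 0 1 0
0 0 1 0 0
0 0 1 1 0

After press 4 at (0,3):
0 1 1 0 1
0 0 1 1 0
0 0 1 1 0

After press 5 at (1,4):
0 1 1 0 0
0 0 1 0 1
0 0 1 1 1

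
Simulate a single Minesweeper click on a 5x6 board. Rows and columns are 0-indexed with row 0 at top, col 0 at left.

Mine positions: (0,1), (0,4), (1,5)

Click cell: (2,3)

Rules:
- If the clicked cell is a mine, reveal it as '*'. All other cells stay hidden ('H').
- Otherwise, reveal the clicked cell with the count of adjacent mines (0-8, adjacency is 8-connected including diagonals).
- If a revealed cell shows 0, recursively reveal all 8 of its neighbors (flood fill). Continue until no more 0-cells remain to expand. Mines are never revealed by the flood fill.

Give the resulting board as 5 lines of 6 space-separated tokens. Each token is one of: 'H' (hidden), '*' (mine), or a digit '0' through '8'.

H H H H H H
1 1 1 1 2 H
0 0 0 0 1 1
0 0 0 0 0 0
0 0 0 0 0 0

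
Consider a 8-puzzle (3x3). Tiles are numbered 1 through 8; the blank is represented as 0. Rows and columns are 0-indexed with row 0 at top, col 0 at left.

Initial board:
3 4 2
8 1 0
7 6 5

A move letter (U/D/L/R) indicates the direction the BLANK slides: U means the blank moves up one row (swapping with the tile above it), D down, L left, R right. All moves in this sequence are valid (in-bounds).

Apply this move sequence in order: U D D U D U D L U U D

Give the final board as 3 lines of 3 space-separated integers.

Answer: 3 4 2
8 0 5
7 1 6

Derivation:
After move 1 (U):
3 4 0
8 1 2
7 6 5

After move 2 (D):
3 4 2
8 1 0
7 6 5

After move 3 (D):
3 4 2
8 1 5
7 6 0

After move 4 (U):
3 4 2
8 1 0
7 6 5

After move 5 (D):
3 4 2
8 1 5
7 6 0

After move 6 (U):
3 4 2
8 1 0
7 6 5

After move 7 (D):
3 4 2
8 1 5
7 6 0

After move 8 (L):
3 4 2
8 1 5
7 0 6

After move 9 (U):
3 4 2
8 0 5
7 1 6

After move 10 (U):
3 0 2
8 4 5
7 1 6

After move 11 (D):
3 4 2
8 0 5
7 1 6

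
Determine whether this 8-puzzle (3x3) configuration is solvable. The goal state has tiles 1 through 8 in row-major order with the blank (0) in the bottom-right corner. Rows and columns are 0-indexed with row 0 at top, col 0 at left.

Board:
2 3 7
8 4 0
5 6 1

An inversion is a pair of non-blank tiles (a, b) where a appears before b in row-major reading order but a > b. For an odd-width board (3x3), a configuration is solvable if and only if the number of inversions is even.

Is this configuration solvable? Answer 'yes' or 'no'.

Answer: no

Derivation:
Inversions (pairs i<j in row-major order where tile[i] > tile[j] > 0): 13
13 is odd, so the puzzle is not solvable.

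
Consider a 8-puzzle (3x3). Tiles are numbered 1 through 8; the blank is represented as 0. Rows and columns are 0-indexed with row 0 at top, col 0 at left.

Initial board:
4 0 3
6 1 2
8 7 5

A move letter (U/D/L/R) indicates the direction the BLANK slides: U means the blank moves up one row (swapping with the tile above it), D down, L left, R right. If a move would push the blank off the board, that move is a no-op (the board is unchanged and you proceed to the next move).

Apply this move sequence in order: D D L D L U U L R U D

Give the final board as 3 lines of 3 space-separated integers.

After move 1 (D):
4 1 3
6 0 2
8 7 5

After move 2 (D):
4 1 3
6 7 2
8 0 5

After move 3 (L):
4 1 3
6 7 2
0 8 5

After move 4 (D):
4 1 3
6 7 2
0 8 5

After move 5 (L):
4 1 3
6 7 2
0 8 5

After move 6 (U):
4 1 3
0 7 2
6 8 5

After move 7 (U):
0 1 3
4 7 2
6 8 5

After move 8 (L):
0 1 3
4 7 2
6 8 5

After move 9 (R):
1 0 3
4 7 2
6 8 5

After move 10 (U):
1 0 3
4 7 2
6 8 5

After move 11 (D):
1 7 3
4 0 2
6 8 5

Answer: 1 7 3
4 0 2
6 8 5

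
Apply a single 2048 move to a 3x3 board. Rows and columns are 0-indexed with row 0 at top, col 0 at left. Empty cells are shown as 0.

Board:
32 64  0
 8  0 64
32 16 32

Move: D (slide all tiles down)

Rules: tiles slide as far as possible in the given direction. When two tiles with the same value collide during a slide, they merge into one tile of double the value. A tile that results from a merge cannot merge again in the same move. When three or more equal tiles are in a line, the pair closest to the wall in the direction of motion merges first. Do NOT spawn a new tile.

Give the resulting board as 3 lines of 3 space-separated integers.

Slide down:
col 0: [32, 8, 32] -> [32, 8, 32]
col 1: [64, 0, 16] -> [0, 64, 16]
col 2: [0, 64, 32] -> [0, 64, 32]

Answer: 32  0  0
 8 64 64
32 16 32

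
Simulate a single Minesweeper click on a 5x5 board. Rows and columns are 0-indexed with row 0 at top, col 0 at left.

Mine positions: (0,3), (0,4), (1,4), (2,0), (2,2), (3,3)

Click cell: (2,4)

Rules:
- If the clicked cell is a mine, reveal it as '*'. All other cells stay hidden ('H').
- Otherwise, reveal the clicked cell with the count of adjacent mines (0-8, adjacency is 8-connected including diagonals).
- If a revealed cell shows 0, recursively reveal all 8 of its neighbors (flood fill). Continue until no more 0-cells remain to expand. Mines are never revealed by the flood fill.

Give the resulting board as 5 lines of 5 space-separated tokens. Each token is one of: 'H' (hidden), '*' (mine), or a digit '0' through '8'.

H H H H H
H H H H H
H H H H 2
H H H H H
H H H H H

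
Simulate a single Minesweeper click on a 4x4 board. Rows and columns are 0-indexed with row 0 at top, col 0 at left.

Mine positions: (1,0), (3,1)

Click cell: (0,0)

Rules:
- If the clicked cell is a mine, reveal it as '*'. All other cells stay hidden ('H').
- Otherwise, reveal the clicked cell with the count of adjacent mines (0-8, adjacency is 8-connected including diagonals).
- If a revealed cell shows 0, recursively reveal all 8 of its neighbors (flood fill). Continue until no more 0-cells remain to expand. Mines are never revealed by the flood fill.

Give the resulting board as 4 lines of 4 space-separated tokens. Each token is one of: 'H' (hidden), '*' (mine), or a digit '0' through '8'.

1 H H H
H H H H
H H H H
H H H H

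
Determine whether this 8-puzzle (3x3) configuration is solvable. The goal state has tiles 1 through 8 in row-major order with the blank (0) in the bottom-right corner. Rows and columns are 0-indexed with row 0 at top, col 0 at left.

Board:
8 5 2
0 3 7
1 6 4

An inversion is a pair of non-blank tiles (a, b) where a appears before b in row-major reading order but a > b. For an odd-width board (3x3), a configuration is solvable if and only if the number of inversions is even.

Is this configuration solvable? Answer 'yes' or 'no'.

Inversions (pairs i<j in row-major order where tile[i] > tile[j] > 0): 17
17 is odd, so the puzzle is not solvable.

Answer: no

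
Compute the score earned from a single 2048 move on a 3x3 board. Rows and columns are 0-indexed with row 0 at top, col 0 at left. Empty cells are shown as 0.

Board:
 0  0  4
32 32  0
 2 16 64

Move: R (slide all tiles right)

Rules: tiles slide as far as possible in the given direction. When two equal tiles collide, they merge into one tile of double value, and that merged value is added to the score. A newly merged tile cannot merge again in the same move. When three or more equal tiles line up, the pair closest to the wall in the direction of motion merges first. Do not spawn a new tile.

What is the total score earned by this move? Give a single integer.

Slide right:
row 0: [0, 0, 4] -> [0, 0, 4]  score +0 (running 0)
row 1: [32, 32, 0] -> [0, 0, 64]  score +64 (running 64)
row 2: [2, 16, 64] -> [2, 16, 64]  score +0 (running 64)
Board after move:
 0  0  4
 0  0 64
 2 16 64

Answer: 64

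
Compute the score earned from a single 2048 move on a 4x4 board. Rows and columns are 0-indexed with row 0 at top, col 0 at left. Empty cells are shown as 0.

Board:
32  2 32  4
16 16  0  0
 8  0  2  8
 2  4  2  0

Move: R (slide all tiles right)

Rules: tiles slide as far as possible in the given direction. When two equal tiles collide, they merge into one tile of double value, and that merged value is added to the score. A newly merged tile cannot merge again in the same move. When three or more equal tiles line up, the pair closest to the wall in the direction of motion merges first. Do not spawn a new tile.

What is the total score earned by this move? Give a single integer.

Slide right:
row 0: [32, 2, 32, 4] -> [32, 2, 32, 4]  score +0 (running 0)
row 1: [16, 16, 0, 0] -> [0, 0, 0, 32]  score +32 (running 32)
row 2: [8, 0, 2, 8] -> [0, 8, 2, 8]  score +0 (running 32)
row 3: [2, 4, 2, 0] -> [0, 2, 4, 2]  score +0 (running 32)
Board after move:
32  2 32  4
 0  0  0 32
 0  8  2  8
 0  2  4  2

Answer: 32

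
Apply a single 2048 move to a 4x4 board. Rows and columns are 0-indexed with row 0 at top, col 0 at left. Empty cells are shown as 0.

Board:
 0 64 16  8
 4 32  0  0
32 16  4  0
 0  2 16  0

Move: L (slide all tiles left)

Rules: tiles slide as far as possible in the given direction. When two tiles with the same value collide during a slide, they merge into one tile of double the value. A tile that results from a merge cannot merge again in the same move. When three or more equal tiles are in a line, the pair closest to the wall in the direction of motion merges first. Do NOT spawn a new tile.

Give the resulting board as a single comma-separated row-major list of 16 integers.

Answer: 64, 16, 8, 0, 4, 32, 0, 0, 32, 16, 4, 0, 2, 16, 0, 0

Derivation:
Slide left:
row 0: [0, 64, 16, 8] -> [64, 16, 8, 0]
row 1: [4, 32, 0, 0] -> [4, 32, 0, 0]
row 2: [32, 16, 4, 0] -> [32, 16, 4, 0]
row 3: [0, 2, 16, 0] -> [2, 16, 0, 0]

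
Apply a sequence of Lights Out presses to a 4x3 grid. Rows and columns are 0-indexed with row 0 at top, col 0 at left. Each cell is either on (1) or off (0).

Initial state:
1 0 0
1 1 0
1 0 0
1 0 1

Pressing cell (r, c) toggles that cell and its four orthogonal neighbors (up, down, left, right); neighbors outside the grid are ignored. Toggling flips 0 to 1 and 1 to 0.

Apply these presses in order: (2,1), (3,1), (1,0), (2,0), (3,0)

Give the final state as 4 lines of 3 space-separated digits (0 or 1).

Answer: 0 0 0
1 1 0
1 1 1
0 1 0

Derivation:
After press 1 at (2,1):
1 0 0
1 0 0
0 1 1
1 1 1

After press 2 at (3,1):
1 0 0
1 0 0
0 0 1
0 0 0

After press 3 at (1,0):
0 0 0
0 1 0
1 0 1
0 0 0

After press 4 at (2,0):
0 0 0
1 1 0
0 1 1
1 0 0

After press 5 at (3,0):
0 0 0
1 1 0
1 1 1
0 1 0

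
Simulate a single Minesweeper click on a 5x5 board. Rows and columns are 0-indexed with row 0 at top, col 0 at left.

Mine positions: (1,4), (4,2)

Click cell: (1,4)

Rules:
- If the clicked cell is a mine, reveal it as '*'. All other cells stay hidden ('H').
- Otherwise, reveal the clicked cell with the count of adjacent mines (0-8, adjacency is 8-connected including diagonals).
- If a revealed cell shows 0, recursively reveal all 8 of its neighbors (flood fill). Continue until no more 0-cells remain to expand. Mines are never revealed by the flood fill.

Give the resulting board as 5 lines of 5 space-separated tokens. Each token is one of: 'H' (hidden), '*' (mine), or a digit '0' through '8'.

H H H H H
H H H H *
H H H H H
H H H H H
H H H H H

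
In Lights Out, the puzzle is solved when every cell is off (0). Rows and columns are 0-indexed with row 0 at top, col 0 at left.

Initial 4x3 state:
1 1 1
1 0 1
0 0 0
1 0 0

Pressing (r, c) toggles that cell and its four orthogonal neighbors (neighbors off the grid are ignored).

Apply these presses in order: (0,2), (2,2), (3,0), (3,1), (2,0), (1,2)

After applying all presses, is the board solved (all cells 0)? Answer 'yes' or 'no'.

After press 1 at (0,2):
1 0 0
1 0 0
0 0 0
1 0 0

After press 2 at (2,2):
1 0 0
1 0 1
0 1 1
1 0 1

After press 3 at (3,0):
1 0 0
1 0 1
1 1 1
0 1 1

After press 4 at (3,1):
1 0 0
1 0 1
1 0 1
1 0 0

After press 5 at (2,0):
1 0 0
0 0 1
0 1 1
0 0 0

After press 6 at (1,2):
1 0 1
0 1 0
0 1 0
0 0 0

Lights still on: 4

Answer: no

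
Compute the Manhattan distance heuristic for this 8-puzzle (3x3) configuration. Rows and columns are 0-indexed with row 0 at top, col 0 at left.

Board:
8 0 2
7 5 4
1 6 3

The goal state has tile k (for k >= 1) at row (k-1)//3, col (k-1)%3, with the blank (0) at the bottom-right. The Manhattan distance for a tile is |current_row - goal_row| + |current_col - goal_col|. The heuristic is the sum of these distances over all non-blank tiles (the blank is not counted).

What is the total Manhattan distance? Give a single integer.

Answer: 13

Derivation:
Tile 8: at (0,0), goal (2,1), distance |0-2|+|0-1| = 3
Tile 2: at (0,2), goal (0,1), distance |0-0|+|2-1| = 1
Tile 7: at (1,0), goal (2,0), distance |1-2|+|0-0| = 1
Tile 5: at (1,1), goal (1,1), distance |1-1|+|1-1| = 0
Tile 4: at (1,2), goal (1,0), distance |1-1|+|2-0| = 2
Tile 1: at (2,0), goal (0,0), distance |2-0|+|0-0| = 2
Tile 6: at (2,1), goal (1,2), distance |2-1|+|1-2| = 2
Tile 3: at (2,2), goal (0,2), distance |2-0|+|2-2| = 2
Sum: 3 + 1 + 1 + 0 + 2 + 2 + 2 + 2 = 13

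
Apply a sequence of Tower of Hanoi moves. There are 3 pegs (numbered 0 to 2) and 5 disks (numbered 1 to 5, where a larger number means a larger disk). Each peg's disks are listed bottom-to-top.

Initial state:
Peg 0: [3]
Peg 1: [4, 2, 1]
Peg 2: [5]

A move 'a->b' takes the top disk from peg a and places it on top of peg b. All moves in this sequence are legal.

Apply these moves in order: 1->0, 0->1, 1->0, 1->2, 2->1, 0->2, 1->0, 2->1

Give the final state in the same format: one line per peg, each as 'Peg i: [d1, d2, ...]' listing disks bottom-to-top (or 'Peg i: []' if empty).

Answer: Peg 0: [3, 2]
Peg 1: [4, 1]
Peg 2: [5]

Derivation:
After move 1 (1->0):
Peg 0: [3, 1]
Peg 1: [4, 2]
Peg 2: [5]

After move 2 (0->1):
Peg 0: [3]
Peg 1: [4, 2, 1]
Peg 2: [5]

After move 3 (1->0):
Peg 0: [3, 1]
Peg 1: [4, 2]
Peg 2: [5]

After move 4 (1->2):
Peg 0: [3, 1]
Peg 1: [4]
Peg 2: [5, 2]

After move 5 (2->1):
Peg 0: [3, 1]
Peg 1: [4, 2]
Peg 2: [5]

After move 6 (0->2):
Peg 0: [3]
Peg 1: [4, 2]
Peg 2: [5, 1]

After move 7 (1->0):
Peg 0: [3, 2]
Peg 1: [4]
Peg 2: [5, 1]

After move 8 (2->1):
Peg 0: [3, 2]
Peg 1: [4, 1]
Peg 2: [5]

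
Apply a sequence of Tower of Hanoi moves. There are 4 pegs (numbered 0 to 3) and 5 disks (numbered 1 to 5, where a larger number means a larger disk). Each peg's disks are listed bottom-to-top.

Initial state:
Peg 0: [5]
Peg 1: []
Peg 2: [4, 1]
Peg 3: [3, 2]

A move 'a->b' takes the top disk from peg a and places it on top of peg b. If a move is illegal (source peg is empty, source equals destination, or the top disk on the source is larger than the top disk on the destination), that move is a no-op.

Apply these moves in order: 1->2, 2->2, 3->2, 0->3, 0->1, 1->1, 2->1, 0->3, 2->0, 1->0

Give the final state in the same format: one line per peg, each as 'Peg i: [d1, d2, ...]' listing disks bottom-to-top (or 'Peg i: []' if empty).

After move 1 (1->2):
Peg 0: [5]
Peg 1: []
Peg 2: [4, 1]
Peg 3: [3, 2]

After move 2 (2->2):
Peg 0: [5]
Peg 1: []
Peg 2: [4, 1]
Peg 3: [3, 2]

After move 3 (3->2):
Peg 0: [5]
Peg 1: []
Peg 2: [4, 1]
Peg 3: [3, 2]

After move 4 (0->3):
Peg 0: [5]
Peg 1: []
Peg 2: [4, 1]
Peg 3: [3, 2]

After move 5 (0->1):
Peg 0: []
Peg 1: [5]
Peg 2: [4, 1]
Peg 3: [3, 2]

After move 6 (1->1):
Peg 0: []
Peg 1: [5]
Peg 2: [4, 1]
Peg 3: [3, 2]

After move 7 (2->1):
Peg 0: []
Peg 1: [5, 1]
Peg 2: [4]
Peg 3: [3, 2]

After move 8 (0->3):
Peg 0: []
Peg 1: [5, 1]
Peg 2: [4]
Peg 3: [3, 2]

After move 9 (2->0):
Peg 0: [4]
Peg 1: [5, 1]
Peg 2: []
Peg 3: [3, 2]

After move 10 (1->0):
Peg 0: [4, 1]
Peg 1: [5]
Peg 2: []
Peg 3: [3, 2]

Answer: Peg 0: [4, 1]
Peg 1: [5]
Peg 2: []
Peg 3: [3, 2]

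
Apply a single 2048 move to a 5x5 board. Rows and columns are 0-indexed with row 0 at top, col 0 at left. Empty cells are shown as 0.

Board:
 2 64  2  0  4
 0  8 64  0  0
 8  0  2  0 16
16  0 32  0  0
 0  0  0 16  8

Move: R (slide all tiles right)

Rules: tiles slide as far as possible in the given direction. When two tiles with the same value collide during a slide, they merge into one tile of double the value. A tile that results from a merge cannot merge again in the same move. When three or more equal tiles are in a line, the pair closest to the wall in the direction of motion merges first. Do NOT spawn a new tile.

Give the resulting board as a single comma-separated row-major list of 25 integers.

Slide right:
row 0: [2, 64, 2, 0, 4] -> [0, 2, 64, 2, 4]
row 1: [0, 8, 64, 0, 0] -> [0, 0, 0, 8, 64]
row 2: [8, 0, 2, 0, 16] -> [0, 0, 8, 2, 16]
row 3: [16, 0, 32, 0, 0] -> [0, 0, 0, 16, 32]
row 4: [0, 0, 0, 16, 8] -> [0, 0, 0, 16, 8]

Answer: 0, 2, 64, 2, 4, 0, 0, 0, 8, 64, 0, 0, 8, 2, 16, 0, 0, 0, 16, 32, 0, 0, 0, 16, 8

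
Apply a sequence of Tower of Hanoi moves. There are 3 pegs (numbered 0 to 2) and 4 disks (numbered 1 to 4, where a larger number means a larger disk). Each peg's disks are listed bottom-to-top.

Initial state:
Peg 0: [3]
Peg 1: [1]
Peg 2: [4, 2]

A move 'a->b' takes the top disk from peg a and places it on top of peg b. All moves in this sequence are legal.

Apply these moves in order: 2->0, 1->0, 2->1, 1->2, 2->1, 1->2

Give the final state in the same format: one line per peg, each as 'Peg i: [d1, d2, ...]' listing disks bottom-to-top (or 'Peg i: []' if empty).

After move 1 (2->0):
Peg 0: [3, 2]
Peg 1: [1]
Peg 2: [4]

After move 2 (1->0):
Peg 0: [3, 2, 1]
Peg 1: []
Peg 2: [4]

After move 3 (2->1):
Peg 0: [3, 2, 1]
Peg 1: [4]
Peg 2: []

After move 4 (1->2):
Peg 0: [3, 2, 1]
Peg 1: []
Peg 2: [4]

After move 5 (2->1):
Peg 0: [3, 2, 1]
Peg 1: [4]
Peg 2: []

After move 6 (1->2):
Peg 0: [3, 2, 1]
Peg 1: []
Peg 2: [4]

Answer: Peg 0: [3, 2, 1]
Peg 1: []
Peg 2: [4]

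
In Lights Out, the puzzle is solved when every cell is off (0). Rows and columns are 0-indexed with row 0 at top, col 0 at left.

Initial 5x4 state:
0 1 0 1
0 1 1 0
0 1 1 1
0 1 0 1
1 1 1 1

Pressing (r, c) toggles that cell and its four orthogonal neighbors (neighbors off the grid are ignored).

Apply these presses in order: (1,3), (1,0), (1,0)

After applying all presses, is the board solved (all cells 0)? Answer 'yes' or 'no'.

After press 1 at (1,3):
0 1 0 0
0 1 0 1
0 1 1 0
0 1 0 1
1 1 1 1

After press 2 at (1,0):
1 1 0 0
1 0 0 1
1 1 1 0
0 1 0 1
1 1 1 1

After press 3 at (1,0):
0 1 0 0
0 1 0 1
0 1 1 0
0 1 0 1
1 1 1 1

Lights still on: 11

Answer: no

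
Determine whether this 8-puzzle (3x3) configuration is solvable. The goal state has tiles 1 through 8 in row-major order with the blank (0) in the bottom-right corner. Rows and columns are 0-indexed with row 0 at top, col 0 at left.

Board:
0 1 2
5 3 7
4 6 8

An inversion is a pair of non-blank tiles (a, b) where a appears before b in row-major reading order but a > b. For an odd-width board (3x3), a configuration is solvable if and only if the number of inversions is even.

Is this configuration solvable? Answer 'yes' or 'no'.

Answer: yes

Derivation:
Inversions (pairs i<j in row-major order where tile[i] > tile[j] > 0): 4
4 is even, so the puzzle is solvable.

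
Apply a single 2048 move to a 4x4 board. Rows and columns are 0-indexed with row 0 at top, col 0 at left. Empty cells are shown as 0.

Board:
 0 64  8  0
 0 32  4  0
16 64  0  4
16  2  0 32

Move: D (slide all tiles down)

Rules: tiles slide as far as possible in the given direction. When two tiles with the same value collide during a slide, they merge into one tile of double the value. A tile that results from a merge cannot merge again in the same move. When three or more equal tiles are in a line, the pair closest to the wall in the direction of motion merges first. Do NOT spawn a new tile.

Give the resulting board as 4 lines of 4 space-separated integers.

Answer:  0 64  0  0
 0 32  0  0
 0 64  8  4
32  2  4 32

Derivation:
Slide down:
col 0: [0, 0, 16, 16] -> [0, 0, 0, 32]
col 1: [64, 32, 64, 2] -> [64, 32, 64, 2]
col 2: [8, 4, 0, 0] -> [0, 0, 8, 4]
col 3: [0, 0, 4, 32] -> [0, 0, 4, 32]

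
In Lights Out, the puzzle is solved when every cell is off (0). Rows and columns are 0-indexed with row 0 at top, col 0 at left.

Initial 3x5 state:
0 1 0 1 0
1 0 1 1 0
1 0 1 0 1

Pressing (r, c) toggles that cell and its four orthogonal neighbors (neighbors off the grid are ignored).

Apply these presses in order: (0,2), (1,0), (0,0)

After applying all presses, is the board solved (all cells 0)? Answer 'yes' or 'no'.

After press 1 at (0,2):
0 0 1 0 0
1 0 0 1 0
1 0 1 0 1

After press 2 at (1,0):
1 0 1 0 0
0 1 0 1 0
0 0 1 0 1

After press 3 at (0,0):
0 1 1 0 0
1 1 0 1 0
0 0 1 0 1

Lights still on: 7

Answer: no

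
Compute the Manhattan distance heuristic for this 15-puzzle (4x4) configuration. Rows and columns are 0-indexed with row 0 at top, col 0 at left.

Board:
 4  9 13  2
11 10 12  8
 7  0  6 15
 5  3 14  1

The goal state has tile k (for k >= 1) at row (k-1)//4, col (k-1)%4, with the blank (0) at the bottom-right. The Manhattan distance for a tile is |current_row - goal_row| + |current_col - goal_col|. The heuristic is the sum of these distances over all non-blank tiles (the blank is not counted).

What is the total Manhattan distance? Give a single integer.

Tile 4: at (0,0), goal (0,3), distance |0-0|+|0-3| = 3
Tile 9: at (0,1), goal (2,0), distance |0-2|+|1-0| = 3
Tile 13: at (0,2), goal (3,0), distance |0-3|+|2-0| = 5
Tile 2: at (0,3), goal (0,1), distance |0-0|+|3-1| = 2
Tile 11: at (1,0), goal (2,2), distance |1-2|+|0-2| = 3
Tile 10: at (1,1), goal (2,1), distance |1-2|+|1-1| = 1
Tile 12: at (1,2), goal (2,3), distance |1-2|+|2-3| = 2
Tile 8: at (1,3), goal (1,3), distance |1-1|+|3-3| = 0
Tile 7: at (2,0), goal (1,2), distance |2-1|+|0-2| = 3
Tile 6: at (2,2), goal (1,1), distance |2-1|+|2-1| = 2
Tile 15: at (2,3), goal (3,2), distance |2-3|+|3-2| = 2
Tile 5: at (3,0), goal (1,0), distance |3-1|+|0-0| = 2
Tile 3: at (3,1), goal (0,2), distance |3-0|+|1-2| = 4
Tile 14: at (3,2), goal (3,1), distance |3-3|+|2-1| = 1
Tile 1: at (3,3), goal (0,0), distance |3-0|+|3-0| = 6
Sum: 3 + 3 + 5 + 2 + 3 + 1 + 2 + 0 + 3 + 2 + 2 + 2 + 4 + 1 + 6 = 39

Answer: 39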